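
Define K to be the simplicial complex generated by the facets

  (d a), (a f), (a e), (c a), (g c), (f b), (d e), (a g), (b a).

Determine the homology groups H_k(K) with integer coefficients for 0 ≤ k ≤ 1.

Order the vertices as a < b < c < d < e < f < g. Listing each simplex with vertices in this order, K has dimension 1 with simplices:

  0-simplices (7): a, b, c, d, e, f, g
  1-simplices (9): ab, ac, ad, ae, af, ag, bf, cg, de

Hence C_0 ≅ Z^7, C_1 ≅ Z^9.

∂_1: C_1 → C_0 sends each edge [p,q] (with p < q) to q − p.
As a 7×9 matrix over Z this has rank 6, with invariant factors (1,1,1,1,1,1).

From H_k ≅ ker(∂_k) / im(∂_{k+1}) we obtain:

  H_0: rank C_0 − rank ∂_1 = 7 − 6 = 1, and the invariant factors of ∂_1 are all 1, so H_0 ≅ Z.
  H_1: rank ker ∂_1 − rank ∂_2 = (9 − 6) − 0 = 3, and there is no ∂_2, so H_1 ≅ Z^3.

H_0 = Z,  H_1 = Z^3.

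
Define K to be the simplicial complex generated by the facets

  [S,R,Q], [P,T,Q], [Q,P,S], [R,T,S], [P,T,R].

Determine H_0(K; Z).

H_0 ≅ Z.

Take the total order P < Q < R < S < T on the vertex set. Then K (dimension 2) consists of the simplices:

  0-simplices (5): P, Q, R, S, T
  1-simplices (10): PQ, PR, PS, PT, QR, QS, QT, RS, RT, ST
  2-simplices (5): PQS, PQT, PRT, QRS, RST

giving chain groups C_0 ≅ Z^5, C_1 ≅ Z^10, C_2 ≅ Z^5.

∂_1: C_1 → C_0 is given by ∂[p,q] = [q] − [p].
This gives a 5×10 integer matrix of rank 4; reducing to Smith normal form yields diagonal entries (1,1,1,1).

The boundary map ∂_2: C_2 → C_1 acts by ∂[p,q,r] = [q,r] − [p,r] + [p,q]. For instance
  ∂PQS = QS − PS + PQ,
  ∂PQT = QT − PT + PQ.
The 10×5 boundary matrix has rank 5 and Smith normal form diag(1,1,1,1,1).

From H_k ≅ ker(∂_k) / im(∂_{k+1}) we obtain:

  H_0: rank C_0 − rank ∂_1 = 5 − 4 = 1, and the invariant factors of ∂_1 are all 1, so H_0 ≅ Z.

(K is a triangulation of the Möbius band.)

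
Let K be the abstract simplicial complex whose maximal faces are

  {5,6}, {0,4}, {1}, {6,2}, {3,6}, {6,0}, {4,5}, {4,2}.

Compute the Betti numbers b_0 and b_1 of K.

b_0 = 2, b_1 = 2.

Take the total order 0 < 1 < 2 < 3 < 4 < 5 < 6 on the vertex set. Then K (dimension 1) consists of the simplices:

  0-simplices (7): [0], [1], [2], [3], [4], [5], [6]
  1-simplices (7): [0,4], [0,6], [2,4], [2,6], [3,6], [4,5], [5,6]

giving chain groups C_0 ≅ Z^7, C_1 ≅ Z^7.

Boundary ∂_1: C_1 → C_0 maps an edge to its endpoints' difference, ∂[p,q] = q − p. For instance
  ∂[0,4] = [4] − [0].
As a 7×7 matrix over Z this has rank 5, with invariant factors (1,1,1,1,1).

Now H_k = ker ∂_k / im ∂_{k+1}, so:

  H_0: rank C_0 − rank ∂_1 = 7 − 5 = 2, and the invariant factors of ∂_1 are all 1, so H_0 = Z^2.
  H_1: rank ker ∂_1 − rank ∂_2 = (7 − 5) − 0 = 2, and there is no ∂_2, so H_1 = Z^2.

Hence the Betti numbers are b_0 = 2, b_1 = 2.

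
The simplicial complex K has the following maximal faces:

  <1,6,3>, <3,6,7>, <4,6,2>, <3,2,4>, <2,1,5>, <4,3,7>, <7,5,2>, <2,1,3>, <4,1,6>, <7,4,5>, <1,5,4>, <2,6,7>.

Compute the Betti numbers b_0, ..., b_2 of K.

b_0 = 1, b_1 = 0, b_2 = 0.

Take the total order 1 < 2 < 3 < 4 < 5 < 6 < 7 on the vertex set. Then K (dimension 2) consists of the simplices:

  0-simplices (7): [1], [2], [3], [4], [5], [6], [7]
  1-simplices (18): [1,2], [1,3], [1,4], [1,5], [1,6], [2,3], [2,4], [2,5], [2,6], [2,7], [3,4], [3,6], [3,7], [4,5], [4,6], [4,7], [5,7], [6,7]
  2-simplices (12): [1,2,3], [1,2,5], [1,3,6], [1,4,5], [1,4,6], [2,3,4], [2,4,6], [2,5,7], [2,6,7], [3,4,7], [3,6,7], [4,5,7]

Hence C_0 ≅ Z^7, C_1 ≅ Z^18, C_2 ≅ Z^12.

Boundary ∂_1: C_1 → C_0 is given by ∂[p,q] = [q] − [p].
This gives a 7×18 integer matrix of rank 6; reducing to Smith normal form yields diagonal entries (1,1,1,1,1,1).

∂_2: C_2 → C_1 sends each 2-simplex [p,q,r] to [q,r] − [p,r] + [p,q]. For instance
  ∂[3,4,7] = [4,7] − [3,7] + [3,4],
  ∂[2,3,4] = [3,4] − [2,4] + [2,3].
This gives a 18×12 integer matrix of rank 12; reducing to Smith normal form yields diagonal entries (1,1,1,1,1,1,1,1,1,1,1,2).

From H_k ≅ ker(∂_k) / im(∂_{k+1}) we obtain:

  H_0: rank C_0 − rank ∂_1 = 7 − 6 = 1, and the invariant factors of ∂_1 are all 1, so H_0 = Z.
  H_1: rank ker ∂_1 − rank ∂_2 = (18 − 6) − 12 = 0, and ∂_2 has invariant factor 2 > 1, so H_1 = Z/2.
  H_2: rank ker ∂_2 − rank ∂_3 = (12 − 12) − 0 = 0, and there is no ∂_3, so H_2 = 0.

(K is a triangulation of the real projective plane RP^2.)

Hence the Betti numbers are b_0 = 1, b_1 = 0, b_2 = 0.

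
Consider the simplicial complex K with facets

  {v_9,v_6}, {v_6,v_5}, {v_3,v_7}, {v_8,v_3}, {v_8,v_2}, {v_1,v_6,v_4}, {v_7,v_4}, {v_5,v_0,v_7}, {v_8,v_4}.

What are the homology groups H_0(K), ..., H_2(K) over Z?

H_0 = Z,  H_1 = Z^2,  H_2 = 0.

Order the vertices as v_0 < v_1 < v_2 < v_3 < v_4 < v_5 < v_6 < v_7 < v_8 < v_9. Listing each simplex with vertices in this order, K has dimension 2 with simplices:

  0-simplices (10): [v_0], [v_1], [v_2], [v_3], [v_4], [v_5], [v_6], [v_7], [v_8], [v_9]
  1-simplices (13): [v_0,v_5], [v_0,v_7], [v_1,v_4], [v_1,v_6], [v_2,v_8], [v_3,v_7], [v_3,v_8], [v_4,v_6], [v_4,v_7], [v_4,v_8], [v_5,v_6], [v_5,v_7], [v_6,v_9]
  2-simplices (2): [v_0,v_5,v_7], [v_1,v_4,v_6]

giving chain groups C_0 ≅ Z^10, C_1 ≅ Z^13, C_2 ≅ Z^2.

Boundary ∂_1: C_1 → C_0 maps an edge to its endpoints' difference, ∂[p,q] = q − p.
The 10×13 boundary matrix has rank 9 and Smith normal form diag(1,1,1,1,1,1,1,1,1).

∂_2: C_2 → C_1 acts by ∂[p,q,r] = [q,r] − [p,r] + [p,q]. For instance
  ∂[v_0,v_5,v_7] = [v_5,v_7] − [v_0,v_7] + [v_0,v_5],
  ∂[v_1,v_4,v_6] = [v_4,v_6] − [v_1,v_6] + [v_1,v_4].
As a 13×2 matrix over Z this has rank 2, with invariant factors (1,1).

Reading off H_k = ker ∂_k / im ∂_{k+1}:

  H_0: rank C_0 − rank ∂_1 = 10 − 9 = 1, and the invariant factors of ∂_1 are all 1, so H_0 ≅ Z.
  H_1: rank ker ∂_1 − rank ∂_2 = (13 − 9) − 2 = 2, and the invariant factors of ∂_2 are all 1, so H_1 ≅ Z^2.
  H_2: rank ker ∂_2 − rank ∂_3 = (2 − 2) − 0 = 0, and there is no ∂_3, so H_2 ≅ 0.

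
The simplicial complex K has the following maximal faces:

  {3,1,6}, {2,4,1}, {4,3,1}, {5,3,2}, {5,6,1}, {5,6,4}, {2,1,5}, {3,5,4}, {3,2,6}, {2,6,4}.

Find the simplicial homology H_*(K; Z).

H_0 ≅ Z,  H_1 ≅ Z_2,  H_2 = 0.

Fix the vertex order 1 < 2 < 3 < 4 < 5 < 6 and write every simplex with vertices in increasing order. Then dim K = 2 and the simplices of K are:

  0-simplices (6): [1], [2], [3], [4], [5], [6]
  1-simplices (15): [1,2], [1,3], [1,4], [1,5], [1,6], [2,3], [2,4], [2,5], [2,6], [3,4], [3,5], [3,6], [4,5], [4,6], [5,6]
  2-simplices (10): [1,2,4], [1,2,5], [1,3,4], [1,3,6], [1,5,6], [2,3,5], [2,3,6], [2,4,6], [3,4,5], [4,5,6]

giving chain groups C_0 ≅ Z^6, C_1 ≅ Z^15, C_2 ≅ Z^10.

∂_1: C_1 → C_0 is given by ∂[p,q] = [q] − [p].
As a 6×15 matrix over Z this has rank 5, with invariant factors (1,1,1,1,1).

Boundary ∂_2: C_2 → C_1 sends each 2-simplex [p,q,r] to [q,r] − [p,r] + [p,q]. For instance
  ∂[1,2,5] = [2,5] − [1,5] + [1,2],
  ∂[1,3,6] = [3,6] − [1,6] + [1,3].
The resulting 15×10 matrix has rank 10, and its Smith normal form has invariant factors (1,1,1,1,1,1,1,1,1,2).

Computing H_k = (kernel of ∂_k) / (image of ∂_{k+1}):

  H_0: rank C_0 − rank ∂_1 = 6 − 5 = 1, and the invariant factors of ∂_1 are all 1, so H_0 ≅ Z.
  H_1: rank ker ∂_1 − rank ∂_2 = (15 − 5) − 10 = 0, and ∂_2 has invariant factor 2 > 1, so H_1 ≅ Z_2.
  H_2: rank ker ∂_2 − rank ∂_3 = (10 − 10) − 0 = 0, and there is no ∂_3, so H_2 ≅ 0.

(K is a triangulation of the real projective plane RP^2.)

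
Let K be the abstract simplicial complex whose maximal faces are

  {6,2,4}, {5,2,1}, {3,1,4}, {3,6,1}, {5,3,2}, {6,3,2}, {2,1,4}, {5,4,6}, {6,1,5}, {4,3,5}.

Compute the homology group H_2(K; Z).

H_2 ≅ 0.

K has 6 vertices, 15 edges, 10 triangles.
rank ∂_2 = 10, rank ∂_3 = 0 ⇒ b_2 = 10 − 10 − 0 = 0. So H_2 = 0.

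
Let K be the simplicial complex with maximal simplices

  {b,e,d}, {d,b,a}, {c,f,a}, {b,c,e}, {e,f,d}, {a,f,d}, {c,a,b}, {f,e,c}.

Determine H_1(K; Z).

H_1 = 0.

Take the total order a < b < c < d < e < f on the vertex set. Then K (dimension 2) consists of the simplices:

  0-simplices (6): a, b, c, d, e, f
  1-simplices (12): ab, ac, ad, af, bc, bd, be, ce, cf, de, df, ef
  2-simplices (8): abc, abd, acf, adf, bce, bde, cef, def

Hence C_0 ≅ Z^6, C_1 ≅ Z^12, C_2 ≅ Z^8.

The boundary map ∂_1: C_1 → C_0 maps an edge to its endpoints' difference, ∂[p,q] = q − p.
The resulting 6×12 matrix has rank 5, and its Smith normal form has invariant factors (1,1,1,1,1).

∂_2: C_2 → C_1 maps a triangle to the signed sum of its edges. For instance
  ∂cef = ef − cf + ce,
  ∂acf = cf − af + ac.
This gives a 12×8 integer matrix of rank 7; reducing to Smith normal form yields diagonal entries (1,1,1,1,1,1,1).

Now H_k = ker ∂_k / im ∂_{k+1}, so:

  H_1: rank ker ∂_1 − rank ∂_2 = (12 − 5) − 7 = 0, and the invariant factors of ∂_2 are all 1, so H_1 = 0.

(K is a triangulation of the 2-sphere S^2.)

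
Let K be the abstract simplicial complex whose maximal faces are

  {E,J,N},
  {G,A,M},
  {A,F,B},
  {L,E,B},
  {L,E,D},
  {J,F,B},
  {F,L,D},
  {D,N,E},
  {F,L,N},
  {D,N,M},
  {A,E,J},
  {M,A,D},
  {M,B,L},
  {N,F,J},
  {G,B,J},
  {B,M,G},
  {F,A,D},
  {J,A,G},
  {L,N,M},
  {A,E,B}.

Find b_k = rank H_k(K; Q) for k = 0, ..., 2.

b_0 = 1, b_1 = 1, b_2 = 0.

K has 10 vertices, 30 edges, 20 triangles.
rank ∂_0 = 0, rank ∂_1 = 9 ⇒ b_0 = 10 − 0 − 9 = 1; all invariant factors of ∂_1 are 1 so no torsion. So H_0 = Z.
rank ∂_1 = 9, rank ∂_2 = 20 ⇒ b_1 = 30 − 9 − 20 = 1; ∂_2 has invariant factor(s) [2] giving torsion. So H_1 = Z ⊕ Z/2Z.
rank ∂_2 = 20, rank ∂_3 = 0 ⇒ b_2 = 20 − 20 − 0 = 0. So H_2 = 0.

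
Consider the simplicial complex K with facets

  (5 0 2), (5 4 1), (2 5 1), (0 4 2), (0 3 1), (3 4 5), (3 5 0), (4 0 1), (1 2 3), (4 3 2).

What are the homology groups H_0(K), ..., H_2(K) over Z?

K has 6 vertices, 15 edges, 10 triangles.
rank ∂_0 = 0, rank ∂_1 = 5 ⇒ b_0 = 6 − 0 − 5 = 1; all invariant factors of ∂_1 are 1 so no torsion. So H_0 = Z.
rank ∂_1 = 5, rank ∂_2 = 10 ⇒ b_1 = 15 − 5 − 10 = 0; ∂_2 has invariant factor(s) [2] giving torsion. So H_1 = Z/2.
rank ∂_2 = 10, rank ∂_3 = 0 ⇒ b_2 = 10 − 10 − 0 = 0. So H_2 = 0.

H_0 = Z,  H_1 = Z/2,  H_2 = 0.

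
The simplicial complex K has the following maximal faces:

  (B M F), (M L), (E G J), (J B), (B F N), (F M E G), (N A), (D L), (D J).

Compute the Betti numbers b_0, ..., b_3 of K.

b_0 = 1, b_1 = 2, b_2 = 0, b_3 = 0.

We work with the vertex ordering A < B < D < E < F < G < J < L < M < N. The simplices of K, each written with vertices in increasing order, are:

  0-simplices (10): A, B, D, E, F, G, J, L, M, N
  1-simplices (17): AN, BF, BJ, BM, BN, DJ, DL, EF, EG, EJ, EM, FG, FM, FN, GJ, GM, LM
  2-simplices (7): BFM, BFN, EFG, EFM, EGJ, EGM, FGM
  3-simplices (1): EFGM

giving chain groups C_0 ≅ Z^10, C_1 ≅ Z^17, C_2 ≅ Z^7, C_3 ≅ Z^1.

∂_1: C_1 → C_0 maps an edge to its endpoints' difference, ∂[p,q] = q − p. For instance
  ∂GM = M − G.
As a 10×17 matrix over Z this has rank 9, with invariant factors (1,1,1,1,1,1,1,1,1).

Boundary ∂_2: C_2 → C_1 acts by ∂[p,q,r] = [q,r] − [p,r] + [p,q]. For instance
  ∂FGM = GM − FM + FG,
  ∂EGM = GM − EM + EG.
As a 17×7 matrix over Z this has rank 6, with invariant factors (1,1,1,1,1,1).

Boundary ∂_3: C_3 → C_2 sends each 3-simplex σ to the alternating sum Σ_i (−1)^i (σ with its i-th vertex removed). For instance
  ∂EFGM = FGM − EGM + EFM − EFG.
This gives a 7×1 integer matrix of rank 1; reducing to Smith normal form yields diagonal entries (1).

Computing H_k = (kernel of ∂_k) / (image of ∂_{k+1}):

  H_0: rank C_0 − rank ∂_1 = 10 − 9 = 1, and the invariant factors of ∂_1 are all 1, so H_0 = Z.
  H_1: rank ker ∂_1 − rank ∂_2 = (17 − 9) − 6 = 2, and the invariant factors of ∂_2 are all 1, so H_1 = Z^2.
  H_2: rank ker ∂_2 − rank ∂_3 = (7 − 6) − 1 = 0, and the invariant factors of ∂_3 are all 1, so H_2 = 0.
  H_3: rank ker ∂_3 − rank ∂_4 = (1 − 1) − 0 = 0, and there is no ∂_4, so H_3 = 0.

Hence the Betti numbers are b_0 = 1, b_1 = 2, b_2 = 0, b_3 = 0.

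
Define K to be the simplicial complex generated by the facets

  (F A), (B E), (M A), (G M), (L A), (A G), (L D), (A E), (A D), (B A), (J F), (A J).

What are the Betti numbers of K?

b_0 = 1, b_1 = 4.

Order the vertices as A < B < D < E < F < G < J < L < M. Listing each simplex with vertices in this order, K has dimension 1 with simplices:

  0-simplices (9): A, B, D, E, F, G, J, L, M
  1-simplices (12): AB, AD, AE, AF, AG, AJ, AL, AM, BE, DL, FJ, GM

giving chain groups C_0 ≅ Z^9, C_1 ≅ Z^12.

The boundary map ∂_1: C_1 → C_0 maps an edge to its endpoints' difference, ∂[p,q] = q − p. For instance
  ∂AB = B − A.
As a 9×12 matrix over Z this has rank 8, with invariant factors (1,1,1,1,1,1,1,1).

Now H_k = ker ∂_k / im ∂_{k+1}, so:

  H_0: rank C_0 − rank ∂_1 = 9 − 8 = 1, and the invariant factors of ∂_1 are all 1, so H_0 = Z.
  H_1: rank ker ∂_1 − rank ∂_2 = (12 − 8) − 0 = 4, and there is no ∂_2, so H_1 = Z^4.

(K is a triangulation of a wedge of 4 circles.)

Hence the Betti numbers are b_0 = 1, b_1 = 4.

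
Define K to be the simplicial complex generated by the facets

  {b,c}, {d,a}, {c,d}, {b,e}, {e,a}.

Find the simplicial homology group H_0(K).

Take the total order a < b < c < d < e on the vertex set. Then K (dimension 1) consists of the simplices:

  0-simplices (5): a, b, c, d, e
  1-simplices (5): ad, ae, bc, be, cd

giving chain groups C_0 ≅ Z^5, C_1 ≅ Z^5.

∂_1: C_1 → C_0 sends each edge [p,q] (with p < q) to q − p. For instance
  ∂be = e − b.
As a 5×5 matrix over Z this has rank 4, with invariant factors (1,1,1,1).

From H_k ≅ ker(∂_k) / im(∂_{k+1}) we obtain:

  H_0: rank C_0 − rank ∂_1 = 5 − 4 = 1, and the invariant factors of ∂_1 are all 1, so H_0 = Z.

H_0 ≅ Z.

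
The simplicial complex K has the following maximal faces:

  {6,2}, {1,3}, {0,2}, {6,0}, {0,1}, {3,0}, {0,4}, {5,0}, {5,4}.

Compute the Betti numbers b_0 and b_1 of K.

b_0 = 1, b_1 = 3.

Fix the vertex order 0 < 1 < 2 < 3 < 4 < 5 < 6 and write every simplex with vertices in increasing order. Then dim K = 1 and the simplices of K are:

  0-simplices (7): [0], [1], [2], [3], [4], [5], [6]
  1-simplices (9): [0,1], [0,2], [0,3], [0,4], [0,5], [0,6], [1,3], [2,6], [4,5]

Hence C_0 ≅ Z^7, C_1 ≅ Z^9.

∂_1: C_1 → C_0 sends each edge [p,q] (with p < q) to q − p. For instance
  ∂[0,5] = [5] − [0].
As a 7×9 matrix over Z this has rank 6, with invariant factors (1,1,1,1,1,1).

From H_k ≅ ker(∂_k) / im(∂_{k+1}) we obtain:

  H_0: rank C_0 − rank ∂_1 = 7 − 6 = 1, and the invariant factors of ∂_1 are all 1, so H_0 = Z.
  H_1: rank ker ∂_1 − rank ∂_2 = (9 − 6) − 0 = 3, and there is no ∂_2, so H_1 = Z^3.

(K is a triangulation of a wedge of 3 circles.)

Hence the Betti numbers are b_0 = 1, b_1 = 3.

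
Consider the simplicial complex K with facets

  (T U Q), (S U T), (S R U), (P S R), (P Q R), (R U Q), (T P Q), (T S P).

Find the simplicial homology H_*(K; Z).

H_0 = Z,  H_1 = 0,  H_2 = Z.

K has 6 vertices, 12 edges, 8 triangles.
rank ∂_0 = 0, rank ∂_1 = 5 ⇒ b_0 = 6 − 0 − 5 = 1; all invariant factors of ∂_1 are 1 so no torsion. So H_0 ≅ Z.
rank ∂_1 = 5, rank ∂_2 = 7 ⇒ b_1 = 12 − 5 − 7 = 0; all invariant factors of ∂_2 are 1 so no torsion. So H_1 ≅ 0.
rank ∂_2 = 7, rank ∂_3 = 0 ⇒ b_2 = 8 − 7 − 0 = 1. So H_2 ≅ Z.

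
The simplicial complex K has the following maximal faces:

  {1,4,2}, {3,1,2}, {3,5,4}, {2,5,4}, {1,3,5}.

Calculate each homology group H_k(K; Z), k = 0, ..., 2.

H_0 = Z,  H_1 = Z,  H_2 = 0.

We work with the vertex ordering 1 < 2 < 3 < 4 < 5. The simplices of K, each written with vertices in increasing order, are:

  0-simplices (5): [1], [2], [3], [4], [5]
  1-simplices (10): [1,2], [1,3], [1,4], [1,5], [2,3], [2,4], [2,5], [3,4], [3,5], [4,5]
  2-simplices (5): [1,2,3], [1,2,4], [1,3,5], [2,4,5], [3,4,5]

giving chain groups C_0 ≅ Z^5, C_1 ≅ Z^10, C_2 ≅ Z^5.

The boundary map ∂_1: C_1 → C_0 sends each edge [p,q] (with p < q) to q − p.
This gives a 5×10 integer matrix of rank 4; reducing to Smith normal form yields diagonal entries (1,1,1,1).

∂_2: C_2 → C_1 sends each 2-simplex [p,q,r] to [q,r] − [p,r] + [p,q]. For instance
  ∂[3,4,5] = [4,5] − [3,5] + [3,4],
  ∂[1,2,3] = [2,3] − [1,3] + [1,2].
This gives a 10×5 integer matrix of rank 5; reducing to Smith normal form yields diagonal entries (1,1,1,1,1).

Computing H_k = (kernel of ∂_k) / (image of ∂_{k+1}):

  H_0: rank C_0 − rank ∂_1 = 5 − 4 = 1, and the invariant factors of ∂_1 are all 1, so H_0 = Z.
  H_1: rank ker ∂_1 − rank ∂_2 = (10 − 4) − 5 = 1, and the invariant factors of ∂_2 are all 1, so H_1 = Z.
  H_2: rank ker ∂_2 − rank ∂_3 = (5 − 5) − 0 = 0, and there is no ∂_3, so H_2 = 0.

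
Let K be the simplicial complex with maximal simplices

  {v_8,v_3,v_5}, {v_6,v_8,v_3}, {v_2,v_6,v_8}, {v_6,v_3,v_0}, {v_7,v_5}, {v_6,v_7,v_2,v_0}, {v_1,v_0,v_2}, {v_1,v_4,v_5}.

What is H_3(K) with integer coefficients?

We work with the vertex ordering v_0 < v_1 < v_2 < v_3 < v_4 < v_5 < v_6 < v_7 < v_8. The simplices of K, each written with vertices in increasing order, are:

  0-simplices (9): [v_0], [v_1], [v_2], [v_3], [v_4], [v_5], [v_6], [v_7], [v_8]
  1-simplices (19): (19 of them)
  2-simplices (10): [v_0,v_1,v_2], [v_0,v_2,v_6], [v_0,v_2,v_7], [v_0,v_3,v_6], [v_0,v_6,v_7], [v_1,v_4,v_5], [v_2,v_6,v_7], [v_2,v_6,v_8], [v_3,v_5,v_8], [v_3,v_6,v_8]
  3-simplices (1): [v_0,v_2,v_6,v_7]

so the chain groups are C_0 ≅ Z^9, C_1 ≅ Z^19, C_2 ≅ Z^10, C_3 ≅ Z^1.

∂_1: C_1 → C_0 sends each edge [p,q] (with p < q) to q − p.
The resulting 9×19 matrix has rank 8, and its Smith normal form has invariant factors (1,1,1,1,1,1,1,1).

Boundary ∂_2: C_2 → C_1 sends each 2-simplex [p,q,r] to [q,r] − [p,r] + [p,q]. For instance
  ∂[v_0,v_6,v_7] = [v_6,v_7] − [v_0,v_7] + [v_0,v_6],
  ∂[v_0,v_2,v_7] = [v_2,v_7] − [v_0,v_7] + [v_0,v_2].
The 19×10 boundary matrix has rank 9 and Smith normal form diag(1,1,1,1,1,1,1,1,1).

∂_3: C_3 → C_2 sends each 3-simplex σ to the alternating sum Σ_i (−1)^i (σ with its i-th vertex removed). For instance
  ∂[v_0,v_2,v_6,v_7] = [v_2,v_6,v_7] − [v_0,v_6,v_7] + [v_0,v_2,v_7] − [v_0,v_2,v_6].
As a 10×1 matrix over Z this has rank 1, with invariant factors (1).

Now H_k = ker ∂_k / im ∂_{k+1}, so:

  H_3: rank ker ∂_3 − rank ∂_4 = (1 − 1) − 0 = 0, and there is no ∂_4, so H_3 = 0.

H_3 ≅ 0.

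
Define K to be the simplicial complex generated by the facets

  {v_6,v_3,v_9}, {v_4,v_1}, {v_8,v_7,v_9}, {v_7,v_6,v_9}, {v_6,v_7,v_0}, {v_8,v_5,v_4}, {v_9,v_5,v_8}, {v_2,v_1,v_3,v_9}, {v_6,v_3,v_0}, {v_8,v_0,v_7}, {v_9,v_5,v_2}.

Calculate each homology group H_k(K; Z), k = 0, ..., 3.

H_0 ≅ Z,  H_1 ≅ Z,  H_2 = 0,  H_3 = 0.

Fix the vertex order v_0 < v_1 < v_2 < v_3 < v_4 < v_5 < v_6 < v_7 < v_8 < v_9 and write every simplex with vertices in increasing order. Then dim K = 3 and the simplices of K are:

  0-simplices (10): [v_0], [v_1], [v_2], [v_3], [v_4], [v_5], [v_6], [v_7], [v_8], [v_9]
  1-simplices (22): (22 of them)
  2-simplices (13): (13 of them)
  3-simplices (1): [v_1,v_2,v_3,v_9]

Hence C_0 ≅ Z^10, C_1 ≅ Z^22, C_2 ≅ Z^13, C_3 ≅ Z^1.

Boundary ∂_1: C_1 → C_0 sends each edge [p,q] (with p < q) to q − p.
As a 10×22 matrix over Z this has rank 9, with invariant factors (1,1,1,1,1,1,1,1,1).

The boundary map ∂_2: C_2 → C_1 sends each 2-simplex [p,q,r] to [q,r] − [p,r] + [p,q]. For instance
  ∂[v_1,v_2,v_9] = [v_2,v_9] − [v_1,v_9] + [v_1,v_2],
  ∂[v_6,v_7,v_9] = [v_7,v_9] − [v_6,v_9] + [v_6,v_7].
The resulting 22×13 matrix has rank 12, and its Smith normal form has invariant factors (1,1,1,1,1,1,1,1,1,1,1,1).

Boundary ∂_3: C_3 → C_2 sends each 3-simplex σ to the alternating sum Σ_i (−1)^i (σ with its i-th vertex removed). For instance
  ∂[v_1,v_2,v_3,v_9] = [v_2,v_3,v_9] − [v_1,v_3,v_9] + [v_1,v_2,v_9] − [v_1,v_2,v_3].
The resulting 13×1 matrix has rank 1, and its Smith normal form has invariant factors (1).

Now H_k = ker ∂_k / im ∂_{k+1}, so:

  H_0: rank C_0 − rank ∂_1 = 10 − 9 = 1, and the invariant factors of ∂_1 are all 1, so H_0 ≅ Z.
  H_1: rank ker ∂_1 − rank ∂_2 = (22 − 9) − 12 = 1, and the invariant factors of ∂_2 are all 1, so H_1 ≅ Z.
  H_2: rank ker ∂_2 − rank ∂_3 = (13 − 12) − 1 = 0, and the invariant factors of ∂_3 are all 1, so H_2 ≅ 0.
  H_3: rank ker ∂_3 − rank ∂_4 = (1 − 1) − 0 = 0, and there is no ∂_4, so H_3 ≅ 0.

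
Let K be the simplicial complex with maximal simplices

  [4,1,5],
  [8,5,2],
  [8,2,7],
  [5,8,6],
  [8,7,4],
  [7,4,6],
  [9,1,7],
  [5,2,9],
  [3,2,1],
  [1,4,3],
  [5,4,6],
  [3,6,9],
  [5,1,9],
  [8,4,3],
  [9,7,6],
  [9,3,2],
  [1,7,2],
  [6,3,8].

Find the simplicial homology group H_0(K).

We work with the vertex ordering 1 < 2 < 3 < 4 < 5 < 6 < 7 < 8 < 9. The simplices of K, each written with vertices in increasing order, are:

  0-simplices (9): [1], [2], [3], [4], [5], [6], [7], [8], [9]
  1-simplices (27): (27 of them)
  2-simplices (18): [1,2,3], [1,2,7], [1,3,4], [1,4,5], [1,5,9], [1,7,9], [2,3,9], [2,5,8], [2,5,9], [2,7,8], [3,4,8], [3,6,8], [3,6,9], [4,5,6], [4,6,7], [4,7,8], [5,6,8], [6,7,9]

giving chain groups C_0 ≅ Z^9, C_1 ≅ Z^27, C_2 ≅ Z^18.

Boundary ∂_1: C_1 → C_0 maps an edge to its endpoints' difference, ∂[p,q] = q − p. For instance
  ∂[4,6] = [6] − [4].
As a 9×27 matrix over Z this has rank 8, with invariant factors (1,1,1,1,1,1,1,1).

∂_2: C_2 → C_1 maps a triangle to the signed sum of its edges. For instance
  ∂[3,6,8] = [6,8] − [3,8] + [3,6],
  ∂[2,3,9] = [3,9] − [2,9] + [2,3].
This gives a 27×18 integer matrix of rank 18; reducing to Smith normal form yields diagonal entries (1,1,1,1,1,1,1,1,1,1,1,1,1,1,1,1,1,2).

Reading off H_k = ker ∂_k / im ∂_{k+1}:

  H_0: rank C_0 − rank ∂_1 = 9 − 8 = 1, and the invariant factors of ∂_1 are all 1, so H_0 ≅ Z.

H_0 ≅ Z.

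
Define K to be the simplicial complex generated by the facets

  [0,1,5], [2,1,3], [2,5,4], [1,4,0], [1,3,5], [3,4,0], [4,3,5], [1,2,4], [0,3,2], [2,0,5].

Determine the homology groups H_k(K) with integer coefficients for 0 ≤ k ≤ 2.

H_0 = Z,  H_1 = Z/2,  H_2 = 0.

Fix the vertex order 0 < 1 < 2 < 3 < 4 < 5 and write every simplex with vertices in increasing order. Then dim K = 2 and the simplices of K are:

  0-simplices (6): [0], [1], [2], [3], [4], [5]
  1-simplices (15): [0,1], [0,2], [0,3], [0,4], [0,5], [1,2], [1,3], [1,4], [1,5], [2,3], [2,4], [2,5], [3,4], [3,5], [4,5]
  2-simplices (10): [0,1,4], [0,1,5], [0,2,3], [0,2,5], [0,3,4], [1,2,3], [1,2,4], [1,3,5], [2,4,5], [3,4,5]

Hence C_0 ≅ Z^6, C_1 ≅ Z^15, C_2 ≅ Z^10.

∂_1: C_1 → C_0 sends each edge [p,q] (with p < q) to q − p. For instance
  ∂[0,5] = [5] − [0].
The 6×15 boundary matrix has rank 5 and Smith normal form diag(1,1,1,1,1).

Boundary ∂_2: C_2 → C_1 acts by ∂[p,q,r] = [q,r] − [p,r] + [p,q]. For instance
  ∂[2,4,5] = [4,5] − [2,5] + [2,4],
  ∂[0,2,5] = [2,5] − [0,5] + [0,2].
As a 15×10 matrix over Z this has rank 10, with invariant factors (1,1,1,1,1,1,1,1,1,2).

Reading off H_k = ker ∂_k / im ∂_{k+1}:

  H_0: rank C_0 − rank ∂_1 = 6 − 5 = 1, and the invariant factors of ∂_1 are all 1, so H_0 ≅ Z.
  H_1: rank ker ∂_1 − rank ∂_2 = (15 − 5) − 10 = 0, and ∂_2 has invariant factor 2 > 1, so H_1 ≅ Z/2.
  H_2: rank ker ∂_2 − rank ∂_3 = (10 − 10) − 0 = 0, and there is no ∂_3, so H_2 ≅ 0.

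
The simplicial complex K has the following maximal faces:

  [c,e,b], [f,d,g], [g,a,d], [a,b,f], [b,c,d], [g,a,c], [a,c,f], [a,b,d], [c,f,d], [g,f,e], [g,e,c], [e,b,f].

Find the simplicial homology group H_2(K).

H_2 ≅ 0.

Order the vertices as a < b < c < d < e < f < g. Listing each simplex with vertices in this order, K has dimension 2 with simplices:

  0-simplices (7): a, b, c, d, e, f, g
  1-simplices (18): ab, ac, ad, af, ag, bc, bd, be, bf, cd, ce, cf, cg, df, dg, ef, eg, fg
  2-simplices (12): abd, abf, acf, acg, adg, bcd, bce, bef, cdf, ceg, dfg, efg

giving chain groups C_0 ≅ Z^7, C_1 ≅ Z^18, C_2 ≅ Z^12.

Boundary ∂_1: C_1 → C_0 sends each edge [p,q] (with p < q) to q − p. For instance
  ∂be = e − b.
This gives a 7×18 integer matrix of rank 6; reducing to Smith normal form yields diagonal entries (1,1,1,1,1,1).

∂_2: C_2 → C_1 acts by ∂[p,q,r] = [q,r] − [p,r] + [p,q]. For instance
  ∂bcd = cd − bd + bc,
  ∂dfg = fg − dg + df.
As a 18×12 matrix over Z this has rank 12, with invariant factors (1,1,1,1,1,1,1,1,1,1,1,2).

Computing H_k = (kernel of ∂_k) / (image of ∂_{k+1}):

  H_2: rank ker ∂_2 − rank ∂_3 = (12 − 12) − 0 = 0, and there is no ∂_3, so H_2 ≅ 0.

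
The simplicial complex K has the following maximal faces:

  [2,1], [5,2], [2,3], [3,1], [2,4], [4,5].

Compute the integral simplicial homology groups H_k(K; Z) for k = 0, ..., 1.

H_0 = Z,  H_1 = Z^2.

Order the vertices as 1 < 2 < 3 < 4 < 5. Listing each simplex with vertices in this order, K has dimension 1 with simplices:

  0-simplices (5): [1], [2], [3], [4], [5]
  1-simplices (6): [1,2], [1,3], [2,3], [2,4], [2,5], [4,5]

so the chain groups are C_0 ≅ Z^5, C_1 ≅ Z^6.

Boundary ∂_1: C_1 → C_0 is given by ∂[p,q] = [q] − [p].
The 5×6 boundary matrix has rank 4 and Smith normal form diag(1,1,1,1).

From H_k ≅ ker(∂_k) / im(∂_{k+1}) we obtain:

  H_0: rank C_0 − rank ∂_1 = 5 − 4 = 1, and the invariant factors of ∂_1 are all 1, so H_0 = Z.
  H_1: rank ker ∂_1 − rank ∂_2 = (6 − 4) − 0 = 2, and there is no ∂_2, so H_1 = Z^2.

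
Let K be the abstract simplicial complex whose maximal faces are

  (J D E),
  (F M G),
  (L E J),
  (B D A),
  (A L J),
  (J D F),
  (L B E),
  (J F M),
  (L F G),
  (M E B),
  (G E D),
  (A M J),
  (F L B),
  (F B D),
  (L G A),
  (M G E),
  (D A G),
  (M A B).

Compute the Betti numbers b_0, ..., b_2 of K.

Take the total order A < B < D < E < F < G < J < L < M on the vertex set. Then K (dimension 2) consists of the simplices:

  0-simplices (9): A, B, D, E, F, G, J, L, M
  1-simplices (27): AB, AD, AG, AJ, AL, AM, BD, BE, BF, BL, BM, DE, DF, DG, DJ, EG, EJ, EL, EM, FG, FJ, FL, FM, GL, GM, JL, JM
  2-simplices (18): ABD, ABM, ADG, AGL, AJL, AJM, BDF, BEL, BEM, BFL, DEG, DEJ, DFJ, EGM, EJL, FGL, FGM, FJM

giving chain groups C_0 ≅ Z^9, C_1 ≅ Z^27, C_2 ≅ Z^18.

∂_1: C_1 → C_0 sends each edge [p,q] (with p < q) to q − p. For instance
  ∂JL = L − J.
The resulting 9×27 matrix has rank 8, and its Smith normal form has invariant factors (1,1,1,1,1,1,1,1).

The boundary map ∂_2: C_2 → C_1 maps a triangle to the signed sum of its edges. For instance
  ∂BEL = EL − BL + BE,
  ∂DEG = EG − DG + DE.
As a 27×18 matrix over Z this has rank 17, with invariant factors (1,1,1,1,1,1,1,1,1,1,1,1,1,1,1,1,1).

From H_k ≅ ker(∂_k) / im(∂_{k+1}) we obtain:

  H_0: rank C_0 − rank ∂_1 = 9 − 8 = 1, and the invariant factors of ∂_1 are all 1, so H_0 = Z.
  H_1: rank ker ∂_1 − rank ∂_2 = (27 − 8) − 17 = 2, and the invariant factors of ∂_2 are all 1, so H_1 = Z^2.
  H_2: rank ker ∂_2 − rank ∂_3 = (18 − 17) − 0 = 1, and there is no ∂_3, so H_2 = Z.

(K is a triangulation of the torus T^2.)

Hence the Betti numbers are b_0 = 1, b_1 = 2, b_2 = 1.

b_0 = 1, b_1 = 2, b_2 = 1.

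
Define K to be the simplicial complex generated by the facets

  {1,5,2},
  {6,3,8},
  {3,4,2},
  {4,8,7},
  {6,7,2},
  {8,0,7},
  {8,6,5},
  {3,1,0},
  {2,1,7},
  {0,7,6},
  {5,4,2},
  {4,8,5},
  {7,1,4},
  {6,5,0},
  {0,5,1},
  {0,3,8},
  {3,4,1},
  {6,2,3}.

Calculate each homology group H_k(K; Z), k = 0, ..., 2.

H_0 = Z,  H_1 = Z ⊕ Z/2,  H_2 = 0.

Fix the vertex order 0 < 1 < 2 < 3 < 4 < 5 < 6 < 7 < 8 and write every simplex with vertices in increasing order. Then dim K = 2 and the simplices of K are:

  0-simplices (9): [0], [1], [2], [3], [4], [5], [6], [7], [8]
  1-simplices (27): (27 of them)
  2-simplices (18): [0,1,3], [0,1,5], [0,3,8], [0,5,6], [0,6,7], [0,7,8], [1,2,5], [1,2,7], [1,3,4], [1,4,7], [2,3,4], [2,3,6], [2,4,5], [2,6,7], [3,6,8], [4,5,8], [4,7,8], [5,6,8]

giving chain groups C_0 ≅ Z^9, C_1 ≅ Z^27, C_2 ≅ Z^18.

∂_1: C_1 → C_0 is given by ∂[p,q] = [q] − [p]. For instance
  ∂[0,5] = [5] − [0].
As a 9×27 matrix over Z this has rank 8, with invariant factors (1,1,1,1,1,1,1,1).

∂_2: C_2 → C_1 maps a triangle to the signed sum of its edges. For instance
  ∂[2,3,6] = [3,6] − [2,6] + [2,3],
  ∂[0,5,6] = [5,6] − [0,6] + [0,5].
The resulting 27×18 matrix has rank 18, and its Smith normal form has invariant factors (1,1,1,1,1,1,1,1,1,1,1,1,1,1,1,1,1,2).

Now H_k = ker ∂_k / im ∂_{k+1}, so:

  H_0: rank C_0 − rank ∂_1 = 9 − 8 = 1, and the invariant factors of ∂_1 are all 1, so H_0 = Z.
  H_1: rank ker ∂_1 − rank ∂_2 = (27 − 8) − 18 = 1, and ∂_2 has invariant factor 2 > 1, so H_1 = Z ⊕ Z/2.
  H_2: rank ker ∂_2 − rank ∂_3 = (18 − 18) − 0 = 0, and there is no ∂_3, so H_2 = 0.

As a check, the Euler characteristic is 9 − 27 + 18 = 0, which agrees with 1 − 1 + 0 = 0.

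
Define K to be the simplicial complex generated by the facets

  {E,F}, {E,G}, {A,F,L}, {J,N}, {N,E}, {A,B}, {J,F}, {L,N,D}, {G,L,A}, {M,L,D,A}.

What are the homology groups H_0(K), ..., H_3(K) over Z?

H_0 = Z,  H_1 = Z^3,  H_2 = 0,  H_3 = 0.

We work with the vertex ordering A < B < D < E < F < G < J < L < M < N. The simplices of K, each written with vertices in increasing order, are:

  0-simplices (10): A, B, D, E, F, G, J, L, M, N
  1-simplices (18): AB, AD, AF, AG, AL, AM, DL, DM, DN, EF, EG, EN, FJ, FL, GL, JN, LM, LN
  2-simplices (7): ADL, ADM, AFL, AGL, ALM, DLM, DLN
  3-simplices (1): ADLM

giving chain groups C_0 ≅ Z^10, C_1 ≅ Z^18, C_2 ≅ Z^7, C_3 ≅ Z^1.

The boundary map ∂_1: C_1 → C_0 is given by ∂[p,q] = [q] − [p].
This gives a 10×18 integer matrix of rank 9; reducing to Smith normal form yields diagonal entries (1,1,1,1,1,1,1,1,1).

The boundary map ∂_2: C_2 → C_1 maps a triangle to the signed sum of its edges. For instance
  ∂AGL = GL − AL + AG,
  ∂ADL = DL − AL + AD.
The resulting 18×7 matrix has rank 6, and its Smith normal form has invariant factors (1,1,1,1,1,1).

The boundary map ∂_3: C_3 → C_2 sends each 3-simplex σ to the alternating sum Σ_i (−1)^i (σ with its i-th vertex removed). For instance
  ∂ADLM = DLM − ALM + ADM − ADL.
The 7×1 boundary matrix has rank 1 and Smith normal form diag(1).

From H_k ≅ ker(∂_k) / im(∂_{k+1}) we obtain:

  H_0: rank C_0 − rank ∂_1 = 10 − 9 = 1, and the invariant factors of ∂_1 are all 1, so H_0 = Z.
  H_1: rank ker ∂_1 − rank ∂_2 = (18 − 9) − 6 = 3, and the invariant factors of ∂_2 are all 1, so H_1 = Z^3.
  H_2: rank ker ∂_2 − rank ∂_3 = (7 − 6) − 1 = 0, and the invariant factors of ∂_3 are all 1, so H_2 = 0.
  H_3: rank ker ∂_3 − rank ∂_4 = (1 − 1) − 0 = 0, and there is no ∂_4, so H_3 = 0.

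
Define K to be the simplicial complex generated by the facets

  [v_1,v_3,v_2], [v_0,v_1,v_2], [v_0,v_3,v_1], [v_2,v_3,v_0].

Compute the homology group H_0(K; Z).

K has 4 vertices, 6 edges, 4 triangles.
rank ∂_0 = 0, rank ∂_1 = 3 ⇒ b_0 = 4 − 0 − 3 = 1; all invariant factors of ∂_1 are 1 so no torsion. So H_0 = Z.

H_0 ≅ Z.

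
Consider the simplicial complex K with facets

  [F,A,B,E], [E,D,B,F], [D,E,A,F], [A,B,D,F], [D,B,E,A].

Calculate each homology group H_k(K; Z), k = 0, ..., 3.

H_0 = Z,  H_1 = 0,  H_2 = 0,  H_3 = Z.

We work with the vertex ordering A < B < D < E < F. The simplices of K, each written with vertices in increasing order, are:

  0-simplices (5): A, B, D, E, F
  1-simplices (10): AB, AD, AE, AF, BD, BE, BF, DE, DF, EF
  2-simplices (10): ABD, ABE, ABF, ADE, ADF, AEF, BDE, BDF, BEF, DEF
  3-simplices (5): ABDE, ABDF, ABEF, ADEF, BDEF

so the chain groups are C_0 ≅ Z^5, C_1 ≅ Z^10, C_2 ≅ Z^10, C_3 ≅ Z^5.

The boundary map ∂_1: C_1 → C_0 sends each edge [p,q] (with p < q) to q − p. For instance
  ∂AB = B − A.
This gives a 5×10 integer matrix of rank 4; reducing to Smith normal form yields diagonal entries (1,1,1,1).

∂_2: C_2 → C_1 maps a triangle to the signed sum of its edges. For instance
  ∂ABD = BD − AD + AB,
  ∂DEF = EF − DF + DE.
This gives a 10×10 integer matrix of rank 6; reducing to Smith normal form yields diagonal entries (1,1,1,1,1,1).

The boundary map ∂_3: C_3 → C_2 sends each 3-simplex σ to the alternating sum Σ_i (−1)^i (σ with its i-th vertex removed). For instance
  ∂ABEF = BEF − AEF + ABF − ABE,
  ∂BDEF = DEF − BEF + BDF − BDE.
This gives a 10×5 integer matrix of rank 4; reducing to Smith normal form yields diagonal entries (1,1,1,1).

Reading off H_k = ker ∂_k / im ∂_{k+1}:

  H_0: rank C_0 − rank ∂_1 = 5 − 4 = 1, and the invariant factors of ∂_1 are all 1, so H_0 = Z.
  H_1: rank ker ∂_1 − rank ∂_2 = (10 − 4) − 6 = 0, and the invariant factors of ∂_2 are all 1, so H_1 = 0.
  H_2: rank ker ∂_2 − rank ∂_3 = (10 − 6) − 4 = 0, and the invariant factors of ∂_3 are all 1, so H_2 = 0.
  H_3: rank ker ∂_3 − rank ∂_4 = (5 − 4) − 0 = 1, and there is no ∂_4, so H_3 = Z.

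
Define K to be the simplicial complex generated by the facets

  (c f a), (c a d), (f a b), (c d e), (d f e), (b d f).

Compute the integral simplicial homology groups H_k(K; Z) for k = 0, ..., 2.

We work with the vertex ordering a < b < c < d < e < f. The simplices of K, each written with vertices in increasing order, are:

  0-simplices (6): a, b, c, d, e, f
  1-simplices (12): ab, ac, ad, af, bd, bf, cd, ce, cf, de, df, ef
  2-simplices (6): abf, acd, acf, bdf, cde, def

giving chain groups C_0 ≅ Z^6, C_1 ≅ Z^12, C_2 ≅ Z^6.

∂_1: C_1 → C_0 maps an edge to its endpoints' difference, ∂[p,q] = q − p.
The 6×12 boundary matrix has rank 5 and Smith normal form diag(1,1,1,1,1).

The boundary map ∂_2: C_2 → C_1 maps a triangle to the signed sum of its edges. For instance
  ∂acf = cf − af + ac,
  ∂abf = bf − af + ab.
As a 12×6 matrix over Z this has rank 6, with invariant factors (1,1,1,1,1,1).

Reading off H_k = ker ∂_k / im ∂_{k+1}:

  H_0: rank C_0 − rank ∂_1 = 6 − 5 = 1, and the invariant factors of ∂_1 are all 1, so H_0 = Z.
  H_1: rank ker ∂_1 − rank ∂_2 = (12 − 5) − 6 = 1, and the invariant factors of ∂_2 are all 1, so H_1 = Z.
  H_2: rank ker ∂_2 − rank ∂_3 = (6 − 6) − 0 = 0, and there is no ∂_3, so H_2 = 0.

(K is a triangulation of the cylinder S^1 x I.)

H_0 = Z,  H_1 = Z,  H_2 = 0.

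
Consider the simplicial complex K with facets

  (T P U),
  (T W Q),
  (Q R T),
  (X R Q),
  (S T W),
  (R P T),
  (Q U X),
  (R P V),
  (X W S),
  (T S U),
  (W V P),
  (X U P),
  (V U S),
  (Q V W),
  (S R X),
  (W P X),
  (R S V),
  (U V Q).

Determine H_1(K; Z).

H_1 = Z^2.

We work with the vertex ordering P < Q < R < S < T < U < V < W < X. The simplices of K, each written with vertices in increasing order, are:

  0-simplices (9): P, Q, R, S, T, U, V, W, X
  1-simplices (27): PR, PT, PU, PV, PW, PX, QR, QT, QU, QV, QW, QX, RS, RT, RV, RX, ST, SU, SV, SW, SX, TU, TW, UV, UX, VW, WX
  2-simplices (18): PRT, PRV, PTU, PUX, PVW, PWX, QRT, QRX, QTW, QUV, QUX, QVW, RSV, RSX, STU, STW, SUV, SWX

Hence C_0 ≅ Z^9, C_1 ≅ Z^27, C_2 ≅ Z^18.

∂_1: C_1 → C_0 maps an edge to its endpoints' difference, ∂[p,q] = q − p. For instance
  ∂ST = T − S.
This gives a 9×27 integer matrix of rank 8; reducing to Smith normal form yields diagonal entries (1,1,1,1,1,1,1,1).

Boundary ∂_2: C_2 → C_1 maps a triangle to the signed sum of its edges. For instance
  ∂SWX = WX − SX + SW,
  ∂QVW = VW − QW + QV.
The resulting 27×18 matrix has rank 17, and its Smith normal form has invariant factors (1,1,1,1,1,1,1,1,1,1,1,1,1,1,1,1,1).

Computing H_k = (kernel of ∂_k) / (image of ∂_{k+1}):

  H_1: rank ker ∂_1 − rank ∂_2 = (27 − 8) − 17 = 2, and the invariant factors of ∂_2 are all 1, so H_1 = Z^2.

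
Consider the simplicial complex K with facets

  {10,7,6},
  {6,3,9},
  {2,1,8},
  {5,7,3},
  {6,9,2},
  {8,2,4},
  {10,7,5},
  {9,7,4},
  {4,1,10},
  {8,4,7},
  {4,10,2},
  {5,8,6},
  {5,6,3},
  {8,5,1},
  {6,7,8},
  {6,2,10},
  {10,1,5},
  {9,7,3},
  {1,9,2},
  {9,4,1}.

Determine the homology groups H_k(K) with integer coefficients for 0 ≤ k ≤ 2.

H_0 ≅ Z,  H_1 ≅ Z ⊕ Z/2,  H_2 = 0.

Take the total order 1 < 2 < 3 < 4 < 5 < 6 < 7 < 8 < 9 < 10 on the vertex set. Then K (dimension 2) consists of the simplices:

  0-simplices (10): [1], [2], [3], [4], [5], [6], [7], [8], [9], [10]
  1-simplices (30): (30 of them)
  2-simplices (20): (20 of them)

Hence C_0 ≅ Z^10, C_1 ≅ Z^30, C_2 ≅ Z^20.

∂_1: C_1 → C_0 sends each edge [p,q] (with p < q) to q − p.
The 10×30 boundary matrix has rank 9 and Smith normal form diag(1,1,1,1,1,1,1,1,1).

∂_2: C_2 → C_1 sends each 2-simplex [p,q,r] to [q,r] − [p,r] + [p,q]. For instance
  ∂[2,4,10] = [4,10] − [2,10] + [2,4],
  ∂[3,6,9] = [6,9] − [3,9] + [3,6].
As a 30×20 matrix over Z this has rank 20, with invariant factors (1,1,1,1,1,1,1,1,1,1,1,1,1,1,1,1,1,1,1,2).

Now H_k = ker ∂_k / im ∂_{k+1}, so:

  H_0: rank C_0 − rank ∂_1 = 10 − 9 = 1, and the invariant factors of ∂_1 are all 1, so H_0 ≅ Z.
  H_1: rank ker ∂_1 − rank ∂_2 = (30 − 9) − 20 = 1, and ∂_2 has invariant factor 2 > 1, so H_1 ≅ Z ⊕ Z/2.
  H_2: rank ker ∂_2 − rank ∂_3 = (20 − 20) − 0 = 0, and there is no ∂_3, so H_2 ≅ 0.

As a check, the Euler characteristic is 10 − 30 + 20 = 0, which agrees with 1 − 1 + 0 = 0.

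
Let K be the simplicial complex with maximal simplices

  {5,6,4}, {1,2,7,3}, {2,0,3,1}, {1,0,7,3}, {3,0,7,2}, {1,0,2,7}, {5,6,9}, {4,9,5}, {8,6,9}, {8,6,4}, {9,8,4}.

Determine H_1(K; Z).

Order the vertices as 0 < 1 < 2 < 3 < 4 < 5 < 6 < 7 < 8 < 9. Listing each simplex with vertices in this order, K has dimension 3 with simplices:

  0-simplices (10): [0], [1], [2], [3], [4], [5], [6], [7], [8], [9]
  1-simplices (19): [0,1], [0,2], [0,3], [0,7], [1,2], [1,3], [1,7], [2,3], [2,7], [3,7], [4,5], [4,6], [4,8], [4,9], [5,6], [5,9], [6,8], [6,9], [8,9]
  2-simplices (16): [0,1,2], [0,1,3], [0,1,7], [0,2,3], [0,2,7], [0,3,7], [1,2,3], [1,2,7], [1,3,7], [2,3,7], [4,5,6], [4,5,9], [4,6,8], [4,8,9], [5,6,9], [6,8,9]
  3-simplices (5): [0,1,2,3], [0,1,2,7], [0,1,3,7], [0,2,3,7], [1,2,3,7]

giving chain groups C_0 ≅ Z^10, C_1 ≅ Z^19, C_2 ≅ Z^16, C_3 ≅ Z^5.

The boundary map ∂_1: C_1 → C_0 maps an edge to its endpoints' difference, ∂[p,q] = q − p. For instance
  ∂[4,5] = [5] − [4].
This gives a 10×19 integer matrix of rank 8; reducing to Smith normal form yields diagonal entries (1,1,1,1,1,1,1,1).

Boundary ∂_2: C_2 → C_1 maps a triangle to the signed sum of its edges. For instance
  ∂[2,3,7] = [3,7] − [2,7] + [2,3],
  ∂[0,1,7] = [1,7] − [0,7] + [0,1].
The 19×16 boundary matrix has rank 11 and Smith normal form diag(1,1,1,1,1,1,1,1,1,1,1).

The boundary map ∂_3: C_3 → C_2 sends each 3-simplex σ to the alternating sum Σ_i (−1)^i (σ with its i-th vertex removed). For instance
  ∂[0,1,3,7] = [1,3,7] − [0,3,7] + [0,1,7] − [0,1,3],
  ∂[0,1,2,3] = [1,2,3] − [0,2,3] + [0,1,3] − [0,1,2].
As a 16×5 matrix over Z this has rank 4, with invariant factors (1,1,1,1).

Now H_k = ker ∂_k / im ∂_{k+1}, so:

  H_1: rank ker ∂_1 − rank ∂_2 = (19 − 8) − 11 = 0, and the invariant factors of ∂_2 are all 1, so H_1 ≅ 0.

(K is a triangulation of the disjoint union of the 2-sphere S^2 and the 3-sphere S^3.)

H_1 = 0.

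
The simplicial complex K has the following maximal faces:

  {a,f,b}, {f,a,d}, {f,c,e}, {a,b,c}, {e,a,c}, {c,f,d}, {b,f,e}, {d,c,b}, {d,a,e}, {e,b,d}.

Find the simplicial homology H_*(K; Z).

Fix the vertex order a < b < c < d < e < f and write every simplex with vertices in increasing order. Then dim K = 2 and the simplices of K are:

  0-simplices (6): a, b, c, d, e, f
  1-simplices (15): ab, ac, ad, ae, af, bc, bd, be, bf, cd, ce, cf, de, df, ef
  2-simplices (10): abc, abf, ace, ade, adf, bcd, bde, bef, cdf, cef

Hence C_0 ≅ Z^6, C_1 ≅ Z^15, C_2 ≅ Z^10.

Boundary ∂_1: C_1 → C_0 maps an edge to its endpoints' difference, ∂[p,q] = q − p.
As a 6×15 matrix over Z this has rank 5, with invariant factors (1,1,1,1,1).

Boundary ∂_2: C_2 → C_1 sends each 2-simplex [p,q,r] to [q,r] − [p,r] + [p,q]. For instance
  ∂bde = de − be + bd,
  ∂abf = bf − af + ab.
The resulting 15×10 matrix has rank 10, and its Smith normal form has invariant factors (1,1,1,1,1,1,1,1,1,2).

Computing H_k = (kernel of ∂_k) / (image of ∂_{k+1}):

  H_0: rank C_0 − rank ∂_1 = 6 − 5 = 1, and the invariant factors of ∂_1 are all 1, so H_0 = Z.
  H_1: rank ker ∂_1 − rank ∂_2 = (15 − 5) − 10 = 0, and ∂_2 has invariant factor 2 > 1, so H_1 = Z/2.
  H_2: rank ker ∂_2 − rank ∂_3 = (10 − 10) − 0 = 0, and there is no ∂_3, so H_2 = 0.

As a check, the Euler characteristic is 6 − 15 + 10 = 1, which agrees with 1 − 0 + 0 = 1.
(K is a triangulation of the real projective plane RP^2.)

H_0 ≅ Z,  H_1 ≅ Z/2,  H_2 = 0.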